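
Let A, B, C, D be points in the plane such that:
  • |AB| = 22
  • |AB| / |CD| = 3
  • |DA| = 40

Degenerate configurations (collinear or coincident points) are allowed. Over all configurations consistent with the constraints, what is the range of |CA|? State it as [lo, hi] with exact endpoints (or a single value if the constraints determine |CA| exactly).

|AB| ∈ {22}
|AD| ∈ {40}
|CD| ∈ {22/3}
|BD| ∈ [18, 62]
|AC| ∈ [98/3, 142/3]
|BC| ∈ [32/3, 208/3]

|CA| ∈ [98/3, 142/3]  (≈ [32.6667, 47.3333])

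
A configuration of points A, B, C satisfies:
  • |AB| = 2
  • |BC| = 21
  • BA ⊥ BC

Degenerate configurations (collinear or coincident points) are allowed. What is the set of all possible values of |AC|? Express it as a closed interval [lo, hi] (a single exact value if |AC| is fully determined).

|AC| = √(445)  (≈ 21.0950)

|AB| ∈ {2}
|BC| ∈ {21}
|AC| ∈ {√(445)}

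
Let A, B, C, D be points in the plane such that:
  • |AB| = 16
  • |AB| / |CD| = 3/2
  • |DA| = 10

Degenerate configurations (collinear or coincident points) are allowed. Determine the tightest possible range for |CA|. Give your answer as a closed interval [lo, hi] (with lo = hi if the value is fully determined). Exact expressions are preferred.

|CA| ∈ [2/3, 62/3]  (≈ [0.6667, 20.6667])

|AB| ∈ {16}
|AD| ∈ {10}
|CD| ∈ {32/3}
|BD| ∈ [6, 26]
|AC| ∈ [2/3, 62/3]
|BC| ∈ [0, 110/3]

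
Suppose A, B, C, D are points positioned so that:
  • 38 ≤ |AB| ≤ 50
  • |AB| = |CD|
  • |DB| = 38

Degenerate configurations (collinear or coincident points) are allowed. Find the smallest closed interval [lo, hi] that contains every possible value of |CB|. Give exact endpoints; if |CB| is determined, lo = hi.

|AB| ∈ [38, 50]
|BD| ∈ {38}
|CD| ∈ [38, 50]
|AD| ∈ [0, 88]
|BC| ∈ [0, 88]
|AC| ∈ [0, 138]

|CB| ∈ [0, 88]  (≈ [0.0000, 88.0000])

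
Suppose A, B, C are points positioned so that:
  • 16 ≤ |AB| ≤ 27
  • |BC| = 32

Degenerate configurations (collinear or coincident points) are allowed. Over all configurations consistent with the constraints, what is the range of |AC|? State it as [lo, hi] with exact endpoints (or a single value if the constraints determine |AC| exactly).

|AC| ∈ [5, 59]  (≈ [5.0000, 59.0000])

|AB| ∈ [16, 27]
|BC| ∈ {32}
|AC| ∈ [5, 59]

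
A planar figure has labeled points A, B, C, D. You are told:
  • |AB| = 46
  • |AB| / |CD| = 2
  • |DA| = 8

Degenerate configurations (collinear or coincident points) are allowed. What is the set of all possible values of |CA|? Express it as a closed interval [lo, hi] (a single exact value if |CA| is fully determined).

|AB| ∈ {46}
|AD| ∈ {8}
|CD| ∈ {23}
|BD| ∈ [38, 54]
|AC| ∈ [15, 31]
|BC| ∈ [15, 77]

|CA| ∈ [15, 31]  (≈ [15.0000, 31.0000])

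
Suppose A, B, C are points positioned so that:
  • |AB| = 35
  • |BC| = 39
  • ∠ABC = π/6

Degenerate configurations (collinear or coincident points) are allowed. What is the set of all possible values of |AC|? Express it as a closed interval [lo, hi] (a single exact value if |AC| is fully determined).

|AB| ∈ {35}
|BC| ∈ {39}
|AC| ∈ {√(2746 - 1365·√(3))}

|AC| = √(2746 - 1365·√(3))  (≈ 19.5384)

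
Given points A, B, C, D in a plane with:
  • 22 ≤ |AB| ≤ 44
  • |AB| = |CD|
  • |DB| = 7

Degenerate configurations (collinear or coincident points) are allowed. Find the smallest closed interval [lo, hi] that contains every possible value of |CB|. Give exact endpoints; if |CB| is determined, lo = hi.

|CB| ∈ [15, 51]  (≈ [15.0000, 51.0000])

|AB| ∈ [22, 44]
|BD| ∈ {7}
|CD| ∈ [22, 44]
|AD| ∈ [15, 51]
|BC| ∈ [15, 51]
|AC| ∈ [0, 95]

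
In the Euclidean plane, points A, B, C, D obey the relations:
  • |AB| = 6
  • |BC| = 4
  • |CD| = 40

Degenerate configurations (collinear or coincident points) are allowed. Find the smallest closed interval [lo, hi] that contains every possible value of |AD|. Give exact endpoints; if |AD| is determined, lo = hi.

|AB| ∈ {6}
|BC| ∈ {4}
|CD| ∈ {40}
|AC| ∈ [2, 10]
|BD| ∈ [36, 44]
|AD| ∈ [30, 50]

|AD| ∈ [30, 50]  (≈ [30.0000, 50.0000])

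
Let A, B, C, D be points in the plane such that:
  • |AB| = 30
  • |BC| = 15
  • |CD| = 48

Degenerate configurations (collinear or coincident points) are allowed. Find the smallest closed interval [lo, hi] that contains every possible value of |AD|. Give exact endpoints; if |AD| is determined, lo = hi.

|AB| ∈ {30}
|BC| ∈ {15}
|CD| ∈ {48}
|AC| ∈ [15, 45]
|BD| ∈ [33, 63]
|AD| ∈ [3, 93]

|AD| ∈ [3, 93]  (≈ [3.0000, 93.0000])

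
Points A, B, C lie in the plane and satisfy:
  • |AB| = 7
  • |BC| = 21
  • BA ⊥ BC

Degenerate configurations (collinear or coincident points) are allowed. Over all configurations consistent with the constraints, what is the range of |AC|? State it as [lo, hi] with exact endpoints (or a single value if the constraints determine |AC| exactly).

|AC| = 7·√(10)  (≈ 22.1359)

|AB| ∈ {7}
|BC| ∈ {21}
|AC| ∈ {7·√(10)}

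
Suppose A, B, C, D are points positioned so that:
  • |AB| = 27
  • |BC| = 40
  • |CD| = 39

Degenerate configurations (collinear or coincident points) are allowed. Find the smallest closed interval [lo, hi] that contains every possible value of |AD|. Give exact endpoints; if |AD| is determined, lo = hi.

|AD| ∈ [0, 106]  (≈ [0.0000, 106.0000])

|AB| ∈ {27}
|BC| ∈ {40}
|CD| ∈ {39}
|AC| ∈ [13, 67]
|BD| ∈ [1, 79]
|AD| ∈ [0, 106]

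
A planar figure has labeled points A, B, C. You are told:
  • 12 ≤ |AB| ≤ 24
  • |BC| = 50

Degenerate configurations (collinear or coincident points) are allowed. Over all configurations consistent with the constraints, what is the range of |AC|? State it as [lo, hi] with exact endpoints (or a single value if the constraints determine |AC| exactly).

|AC| ∈ [26, 74]  (≈ [26.0000, 74.0000])

|AB| ∈ [12, 24]
|BC| ∈ {50}
|AC| ∈ [26, 74]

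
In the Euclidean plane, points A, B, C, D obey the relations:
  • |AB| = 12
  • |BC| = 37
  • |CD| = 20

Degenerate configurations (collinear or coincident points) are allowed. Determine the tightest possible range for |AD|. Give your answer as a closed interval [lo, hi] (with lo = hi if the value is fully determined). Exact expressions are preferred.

|AB| ∈ {12}
|BC| ∈ {37}
|CD| ∈ {20}
|AC| ∈ [25, 49]
|BD| ∈ [17, 57]
|AD| ∈ [5, 69]

|AD| ∈ [5, 69]  (≈ [5.0000, 69.0000])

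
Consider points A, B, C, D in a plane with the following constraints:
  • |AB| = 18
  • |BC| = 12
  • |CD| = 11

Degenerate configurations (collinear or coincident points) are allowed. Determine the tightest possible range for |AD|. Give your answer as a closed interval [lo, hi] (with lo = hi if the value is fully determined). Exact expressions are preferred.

|AB| ∈ {18}
|BC| ∈ {12}
|CD| ∈ {11}
|AC| ∈ [6, 30]
|BD| ∈ [1, 23]
|AD| ∈ [0, 41]

|AD| ∈ [0, 41]  (≈ [0.0000, 41.0000])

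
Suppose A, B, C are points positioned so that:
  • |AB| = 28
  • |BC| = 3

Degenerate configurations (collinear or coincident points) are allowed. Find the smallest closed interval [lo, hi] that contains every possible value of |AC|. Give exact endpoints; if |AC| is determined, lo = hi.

|AC| ∈ [25, 31]  (≈ [25.0000, 31.0000])

|AB| ∈ {28}
|BC| ∈ {3}
|AC| ∈ [25, 31]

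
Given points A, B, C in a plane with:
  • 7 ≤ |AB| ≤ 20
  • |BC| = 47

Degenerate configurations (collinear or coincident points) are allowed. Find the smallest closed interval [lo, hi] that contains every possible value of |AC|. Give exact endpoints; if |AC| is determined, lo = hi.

|AB| ∈ [7, 20]
|BC| ∈ {47}
|AC| ∈ [27, 67]

|AC| ∈ [27, 67]  (≈ [27.0000, 67.0000])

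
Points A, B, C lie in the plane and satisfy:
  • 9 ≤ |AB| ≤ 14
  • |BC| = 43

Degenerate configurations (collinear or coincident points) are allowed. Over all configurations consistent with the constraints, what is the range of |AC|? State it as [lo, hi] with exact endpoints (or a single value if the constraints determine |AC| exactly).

|AC| ∈ [29, 57]  (≈ [29.0000, 57.0000])

|AB| ∈ [9, 14]
|BC| ∈ {43}
|AC| ∈ [29, 57]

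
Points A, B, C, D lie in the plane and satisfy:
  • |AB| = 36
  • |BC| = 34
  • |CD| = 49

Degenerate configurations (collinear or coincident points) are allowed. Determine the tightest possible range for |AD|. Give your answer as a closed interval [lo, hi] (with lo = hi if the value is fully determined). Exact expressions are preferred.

|AD| ∈ [0, 119]  (≈ [0.0000, 119.0000])

|AB| ∈ {36}
|BC| ∈ {34}
|CD| ∈ {49}
|AC| ∈ [2, 70]
|BD| ∈ [15, 83]
|AD| ∈ [0, 119]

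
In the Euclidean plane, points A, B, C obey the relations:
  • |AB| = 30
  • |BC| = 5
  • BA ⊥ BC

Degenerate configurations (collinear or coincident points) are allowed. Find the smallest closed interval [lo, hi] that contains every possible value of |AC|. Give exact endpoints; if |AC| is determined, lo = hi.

|AC| = 5·√(37)  (≈ 30.4138)

|AB| ∈ {30}
|BC| ∈ {5}
|AC| ∈ {5·√(37)}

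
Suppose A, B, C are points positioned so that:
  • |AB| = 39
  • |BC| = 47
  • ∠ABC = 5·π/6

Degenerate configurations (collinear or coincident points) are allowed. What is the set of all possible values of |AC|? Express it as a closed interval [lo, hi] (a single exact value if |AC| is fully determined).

|AC| = √(1833·√(3) + 3730)  (≈ 83.0954)

|AB| ∈ {39}
|BC| ∈ {47}
|AC| ∈ {√(1833·√(3) + 3730)}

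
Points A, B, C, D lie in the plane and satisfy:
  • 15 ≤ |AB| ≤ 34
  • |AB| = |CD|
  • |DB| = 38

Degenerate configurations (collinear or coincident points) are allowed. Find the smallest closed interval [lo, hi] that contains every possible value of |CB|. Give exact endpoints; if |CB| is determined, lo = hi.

|AB| ∈ [15, 34]
|BD| ∈ {38}
|CD| ∈ [15, 34]
|AD| ∈ [4, 72]
|BC| ∈ [4, 72]
|AC| ∈ [0, 106]

|CB| ∈ [4, 72]  (≈ [4.0000, 72.0000])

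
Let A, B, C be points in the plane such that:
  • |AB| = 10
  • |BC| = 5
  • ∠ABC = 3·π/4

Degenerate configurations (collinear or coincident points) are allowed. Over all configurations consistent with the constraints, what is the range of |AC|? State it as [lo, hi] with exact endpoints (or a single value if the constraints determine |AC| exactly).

|AB| ∈ {10}
|BC| ∈ {5}
|AC| ∈ {5·√(2·√(2) + 5)}

|AC| = 5·√(2·√(2) + 5)  (≈ 13.9897)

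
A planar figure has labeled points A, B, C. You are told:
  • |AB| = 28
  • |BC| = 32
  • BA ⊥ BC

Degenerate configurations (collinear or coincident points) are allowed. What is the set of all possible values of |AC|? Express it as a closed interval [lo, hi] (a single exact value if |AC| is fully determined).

|AB| ∈ {28}
|BC| ∈ {32}
|AC| ∈ {4·√(113)}

|AC| = 4·√(113)  (≈ 42.5206)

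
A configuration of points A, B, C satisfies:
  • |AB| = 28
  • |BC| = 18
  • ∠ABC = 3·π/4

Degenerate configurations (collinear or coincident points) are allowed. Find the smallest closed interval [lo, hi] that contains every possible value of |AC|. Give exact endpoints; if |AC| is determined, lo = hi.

|AB| ∈ {28}
|BC| ∈ {18}
|AC| ∈ {2·√(126·√(2) + 277)}

|AC| = 2·√(126·√(2) + 277)  (≈ 42.6704)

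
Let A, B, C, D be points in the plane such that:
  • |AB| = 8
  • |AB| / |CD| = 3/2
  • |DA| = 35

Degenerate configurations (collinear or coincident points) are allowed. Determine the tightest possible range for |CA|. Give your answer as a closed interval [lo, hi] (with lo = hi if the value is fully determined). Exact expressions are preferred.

|CA| ∈ [89/3, 121/3]  (≈ [29.6667, 40.3333])

|AB| ∈ {8}
|AD| ∈ {35}
|CD| ∈ {16/3}
|BD| ∈ [27, 43]
|AC| ∈ [89/3, 121/3]
|BC| ∈ [65/3, 145/3]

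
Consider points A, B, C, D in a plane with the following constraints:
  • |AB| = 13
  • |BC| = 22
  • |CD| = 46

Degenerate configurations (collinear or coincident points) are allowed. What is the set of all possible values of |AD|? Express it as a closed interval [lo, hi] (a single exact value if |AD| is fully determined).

|AD| ∈ [11, 81]  (≈ [11.0000, 81.0000])

|AB| ∈ {13}
|BC| ∈ {22}
|CD| ∈ {46}
|AC| ∈ [9, 35]
|BD| ∈ [24, 68]
|AD| ∈ [11, 81]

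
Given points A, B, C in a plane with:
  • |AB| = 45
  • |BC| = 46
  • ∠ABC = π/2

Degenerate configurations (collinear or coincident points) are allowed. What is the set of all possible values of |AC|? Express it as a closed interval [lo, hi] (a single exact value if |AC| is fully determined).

|AB| ∈ {45}
|BC| ∈ {46}
|AC| ∈ {√(4141)}

|AC| = √(4141)  (≈ 64.3506)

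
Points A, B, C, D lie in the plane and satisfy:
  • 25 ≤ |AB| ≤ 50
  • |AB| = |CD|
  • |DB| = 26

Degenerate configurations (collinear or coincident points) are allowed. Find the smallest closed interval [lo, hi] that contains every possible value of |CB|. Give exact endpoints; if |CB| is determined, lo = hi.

|CB| ∈ [0, 76]  (≈ [0.0000, 76.0000])

|AB| ∈ [25, 50]
|BD| ∈ {26}
|CD| ∈ [25, 50]
|AD| ∈ [0, 76]
|BC| ∈ [0, 76]
|AC| ∈ [0, 126]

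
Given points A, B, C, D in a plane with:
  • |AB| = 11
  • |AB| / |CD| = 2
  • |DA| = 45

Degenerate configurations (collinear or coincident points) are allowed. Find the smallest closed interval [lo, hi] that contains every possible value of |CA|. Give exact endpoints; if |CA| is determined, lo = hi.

|CA| ∈ [79/2, 101/2]  (≈ [39.5000, 50.5000])

|AB| ∈ {11}
|AD| ∈ {45}
|CD| ∈ {11/2}
|BD| ∈ [34, 56]
|AC| ∈ [79/2, 101/2]
|BC| ∈ [57/2, 123/2]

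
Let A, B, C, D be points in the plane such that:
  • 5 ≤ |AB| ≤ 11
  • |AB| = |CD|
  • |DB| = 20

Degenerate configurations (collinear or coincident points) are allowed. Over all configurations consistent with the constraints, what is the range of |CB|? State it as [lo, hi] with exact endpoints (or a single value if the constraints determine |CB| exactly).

|CB| ∈ [9, 31]  (≈ [9.0000, 31.0000])

|AB| ∈ [5, 11]
|BD| ∈ {20}
|CD| ∈ [5, 11]
|AD| ∈ [9, 31]
|BC| ∈ [9, 31]
|AC| ∈ [0, 42]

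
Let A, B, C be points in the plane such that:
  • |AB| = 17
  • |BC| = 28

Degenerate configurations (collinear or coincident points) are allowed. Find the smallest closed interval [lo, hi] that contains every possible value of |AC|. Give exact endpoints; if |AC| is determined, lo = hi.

|AC| ∈ [11, 45]  (≈ [11.0000, 45.0000])

|AB| ∈ {17}
|BC| ∈ {28}
|AC| ∈ [11, 45]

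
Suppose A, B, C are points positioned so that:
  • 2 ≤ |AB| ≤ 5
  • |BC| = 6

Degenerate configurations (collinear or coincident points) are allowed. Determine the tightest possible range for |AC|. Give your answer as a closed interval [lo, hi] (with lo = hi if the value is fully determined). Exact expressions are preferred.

|AC| ∈ [1, 11]  (≈ [1.0000, 11.0000])

|AB| ∈ [2, 5]
|BC| ∈ {6}
|AC| ∈ [1, 11]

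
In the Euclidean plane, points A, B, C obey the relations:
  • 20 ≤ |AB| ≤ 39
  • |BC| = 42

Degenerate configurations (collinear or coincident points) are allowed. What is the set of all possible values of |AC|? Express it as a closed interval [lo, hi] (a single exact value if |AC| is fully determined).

|AB| ∈ [20, 39]
|BC| ∈ {42}
|AC| ∈ [3, 81]

|AC| ∈ [3, 81]  (≈ [3.0000, 81.0000])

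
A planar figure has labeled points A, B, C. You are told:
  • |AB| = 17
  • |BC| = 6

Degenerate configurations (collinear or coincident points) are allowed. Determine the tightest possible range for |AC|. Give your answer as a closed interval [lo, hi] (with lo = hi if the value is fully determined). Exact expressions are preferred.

|AB| ∈ {17}
|BC| ∈ {6}
|AC| ∈ [11, 23]

|AC| ∈ [11, 23]  (≈ [11.0000, 23.0000])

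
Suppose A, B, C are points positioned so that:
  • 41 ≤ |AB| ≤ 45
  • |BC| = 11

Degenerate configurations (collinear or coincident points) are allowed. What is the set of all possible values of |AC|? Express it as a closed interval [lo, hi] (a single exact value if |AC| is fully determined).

|AB| ∈ [41, 45]
|BC| ∈ {11}
|AC| ∈ [30, 56]

|AC| ∈ [30, 56]  (≈ [30.0000, 56.0000])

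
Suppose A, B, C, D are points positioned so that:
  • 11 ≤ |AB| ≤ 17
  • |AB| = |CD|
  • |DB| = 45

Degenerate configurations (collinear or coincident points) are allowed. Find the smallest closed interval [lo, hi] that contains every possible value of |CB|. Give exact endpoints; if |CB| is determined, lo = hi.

|CB| ∈ [28, 62]  (≈ [28.0000, 62.0000])

|AB| ∈ [11, 17]
|BD| ∈ {45}
|CD| ∈ [11, 17]
|AD| ∈ [28, 62]
|BC| ∈ [28, 62]
|AC| ∈ [11, 79]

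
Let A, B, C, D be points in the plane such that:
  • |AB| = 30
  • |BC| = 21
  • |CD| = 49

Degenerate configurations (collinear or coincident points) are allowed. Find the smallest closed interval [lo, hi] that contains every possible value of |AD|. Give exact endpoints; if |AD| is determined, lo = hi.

|AB| ∈ {30}
|BC| ∈ {21}
|CD| ∈ {49}
|AC| ∈ [9, 51]
|BD| ∈ [28, 70]
|AD| ∈ [0, 100]

|AD| ∈ [0, 100]  (≈ [0.0000, 100.0000])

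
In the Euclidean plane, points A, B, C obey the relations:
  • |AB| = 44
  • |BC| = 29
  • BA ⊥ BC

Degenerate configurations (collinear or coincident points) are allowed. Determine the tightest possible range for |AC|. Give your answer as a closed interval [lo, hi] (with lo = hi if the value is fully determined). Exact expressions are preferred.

|AC| = √(2777)  (≈ 52.6972)

|AB| ∈ {44}
|BC| ∈ {29}
|AC| ∈ {√(2777)}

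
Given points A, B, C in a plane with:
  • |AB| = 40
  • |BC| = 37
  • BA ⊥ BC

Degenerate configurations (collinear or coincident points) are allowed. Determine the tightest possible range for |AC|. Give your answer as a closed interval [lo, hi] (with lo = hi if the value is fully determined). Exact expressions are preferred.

|AB| ∈ {40}
|BC| ∈ {37}
|AC| ∈ {√(2969)}

|AC| = √(2969)  (≈ 54.4885)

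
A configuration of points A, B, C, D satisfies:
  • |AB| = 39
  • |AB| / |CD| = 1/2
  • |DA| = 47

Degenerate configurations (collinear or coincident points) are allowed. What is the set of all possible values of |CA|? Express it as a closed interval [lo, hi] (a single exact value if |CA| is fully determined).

|CA| ∈ [31, 125]  (≈ [31.0000, 125.0000])

|AB| ∈ {39}
|AD| ∈ {47}
|CD| ∈ {78}
|BD| ∈ [8, 86]
|AC| ∈ [31, 125]
|BC| ∈ [0, 164]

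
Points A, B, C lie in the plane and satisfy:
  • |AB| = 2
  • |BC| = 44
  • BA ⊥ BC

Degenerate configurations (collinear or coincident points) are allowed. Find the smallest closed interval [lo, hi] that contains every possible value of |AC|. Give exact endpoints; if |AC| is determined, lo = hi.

|AC| = 2·√(485)  (≈ 44.0454)

|AB| ∈ {2}
|BC| ∈ {44}
|AC| ∈ {2·√(485)}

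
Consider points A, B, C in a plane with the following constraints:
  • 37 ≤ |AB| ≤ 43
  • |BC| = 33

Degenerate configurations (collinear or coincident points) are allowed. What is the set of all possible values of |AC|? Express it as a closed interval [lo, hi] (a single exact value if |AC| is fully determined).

|AB| ∈ [37, 43]
|BC| ∈ {33}
|AC| ∈ [4, 76]

|AC| ∈ [4, 76]  (≈ [4.0000, 76.0000])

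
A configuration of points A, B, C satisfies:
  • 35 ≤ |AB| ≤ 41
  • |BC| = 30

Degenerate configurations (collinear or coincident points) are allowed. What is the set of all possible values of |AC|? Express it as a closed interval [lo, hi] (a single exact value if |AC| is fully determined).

|AB| ∈ [35, 41]
|BC| ∈ {30}
|AC| ∈ [5, 71]

|AC| ∈ [5, 71]  (≈ [5.0000, 71.0000])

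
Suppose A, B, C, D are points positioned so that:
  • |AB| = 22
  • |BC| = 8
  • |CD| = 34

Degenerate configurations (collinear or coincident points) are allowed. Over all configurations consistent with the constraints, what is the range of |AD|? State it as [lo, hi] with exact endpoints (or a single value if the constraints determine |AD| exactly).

|AD| ∈ [4, 64]  (≈ [4.0000, 64.0000])

|AB| ∈ {22}
|BC| ∈ {8}
|CD| ∈ {34}
|AC| ∈ [14, 30]
|BD| ∈ [26, 42]
|AD| ∈ [4, 64]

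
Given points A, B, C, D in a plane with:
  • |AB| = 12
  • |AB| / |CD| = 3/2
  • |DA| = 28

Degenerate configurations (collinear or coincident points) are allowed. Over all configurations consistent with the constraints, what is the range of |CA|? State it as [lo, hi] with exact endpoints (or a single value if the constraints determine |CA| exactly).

|CA| ∈ [20, 36]  (≈ [20.0000, 36.0000])

|AB| ∈ {12}
|AD| ∈ {28}
|CD| ∈ {8}
|BD| ∈ [16, 40]
|AC| ∈ [20, 36]
|BC| ∈ [8, 48]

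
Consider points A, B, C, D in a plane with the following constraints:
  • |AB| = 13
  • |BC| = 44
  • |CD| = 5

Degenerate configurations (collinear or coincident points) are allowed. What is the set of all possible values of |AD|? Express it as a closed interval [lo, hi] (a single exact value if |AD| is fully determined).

|AD| ∈ [26, 62]  (≈ [26.0000, 62.0000])

|AB| ∈ {13}
|BC| ∈ {44}
|CD| ∈ {5}
|AC| ∈ [31, 57]
|BD| ∈ [39, 49]
|AD| ∈ [26, 62]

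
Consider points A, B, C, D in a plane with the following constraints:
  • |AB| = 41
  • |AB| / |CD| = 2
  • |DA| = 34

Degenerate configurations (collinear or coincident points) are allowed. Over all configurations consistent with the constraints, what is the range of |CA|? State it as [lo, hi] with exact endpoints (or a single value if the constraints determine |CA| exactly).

|AB| ∈ {41}
|AD| ∈ {34}
|CD| ∈ {41/2}
|BD| ∈ [7, 75]
|AC| ∈ [27/2, 109/2]
|BC| ∈ [0, 191/2]

|CA| ∈ [27/2, 109/2]  (≈ [13.5000, 54.5000])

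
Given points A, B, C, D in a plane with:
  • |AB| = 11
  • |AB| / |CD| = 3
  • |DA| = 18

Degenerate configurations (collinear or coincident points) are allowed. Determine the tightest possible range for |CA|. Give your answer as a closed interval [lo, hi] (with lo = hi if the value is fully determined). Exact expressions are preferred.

|AB| ∈ {11}
|AD| ∈ {18}
|CD| ∈ {11/3}
|BD| ∈ [7, 29]
|AC| ∈ [43/3, 65/3]
|BC| ∈ [10/3, 98/3]

|CA| ∈ [43/3, 65/3]  (≈ [14.3333, 21.6667])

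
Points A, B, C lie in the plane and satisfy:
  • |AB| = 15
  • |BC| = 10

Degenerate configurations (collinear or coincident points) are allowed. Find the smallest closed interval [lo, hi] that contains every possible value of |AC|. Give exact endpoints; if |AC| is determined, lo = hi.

|AB| ∈ {15}
|BC| ∈ {10}
|AC| ∈ [5, 25]

|AC| ∈ [5, 25]  (≈ [5.0000, 25.0000])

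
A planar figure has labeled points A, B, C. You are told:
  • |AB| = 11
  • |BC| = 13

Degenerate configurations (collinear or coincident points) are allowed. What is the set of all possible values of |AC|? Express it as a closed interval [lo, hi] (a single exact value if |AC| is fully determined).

|AB| ∈ {11}
|BC| ∈ {13}
|AC| ∈ [2, 24]

|AC| ∈ [2, 24]  (≈ [2.0000, 24.0000])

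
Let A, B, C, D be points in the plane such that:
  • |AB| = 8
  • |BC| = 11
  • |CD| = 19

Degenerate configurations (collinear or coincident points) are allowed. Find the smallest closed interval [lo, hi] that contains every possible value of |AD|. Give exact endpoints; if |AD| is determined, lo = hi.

|AD| ∈ [0, 38]  (≈ [0.0000, 38.0000])

|AB| ∈ {8}
|BC| ∈ {11}
|CD| ∈ {19}
|AC| ∈ [3, 19]
|BD| ∈ [8, 30]
|AD| ∈ [0, 38]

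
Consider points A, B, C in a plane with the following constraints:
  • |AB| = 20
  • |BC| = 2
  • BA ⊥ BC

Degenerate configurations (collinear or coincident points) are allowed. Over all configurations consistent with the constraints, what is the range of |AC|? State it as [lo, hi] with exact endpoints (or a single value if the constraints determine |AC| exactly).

|AC| = 2·√(101)  (≈ 20.0998)

|AB| ∈ {20}
|BC| ∈ {2}
|AC| ∈ {2·√(101)}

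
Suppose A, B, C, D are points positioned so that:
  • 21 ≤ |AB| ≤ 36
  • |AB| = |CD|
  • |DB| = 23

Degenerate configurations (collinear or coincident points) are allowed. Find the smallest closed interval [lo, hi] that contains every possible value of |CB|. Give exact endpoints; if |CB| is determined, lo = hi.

|CB| ∈ [0, 59]  (≈ [0.0000, 59.0000])

|AB| ∈ [21, 36]
|BD| ∈ {23}
|CD| ∈ [21, 36]
|AD| ∈ [0, 59]
|BC| ∈ [0, 59]
|AC| ∈ [0, 95]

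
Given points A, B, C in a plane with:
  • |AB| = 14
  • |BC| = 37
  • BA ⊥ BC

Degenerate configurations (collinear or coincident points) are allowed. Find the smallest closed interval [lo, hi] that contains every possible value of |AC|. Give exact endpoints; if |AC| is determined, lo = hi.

|AC| = √(1565)  (≈ 39.5601)

|AB| ∈ {14}
|BC| ∈ {37}
|AC| ∈ {√(1565)}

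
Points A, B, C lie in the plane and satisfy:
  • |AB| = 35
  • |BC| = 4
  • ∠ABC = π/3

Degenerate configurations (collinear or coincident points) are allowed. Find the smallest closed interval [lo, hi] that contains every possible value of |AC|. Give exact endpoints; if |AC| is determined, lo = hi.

|AB| ∈ {35}
|BC| ∈ {4}
|AC| ∈ {√(1101)}

|AC| = √(1101)  (≈ 33.1813)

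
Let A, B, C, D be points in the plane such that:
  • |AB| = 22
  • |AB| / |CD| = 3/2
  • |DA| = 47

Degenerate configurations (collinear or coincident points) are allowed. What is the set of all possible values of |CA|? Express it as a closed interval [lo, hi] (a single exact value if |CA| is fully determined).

|CA| ∈ [97/3, 185/3]  (≈ [32.3333, 61.6667])

|AB| ∈ {22}
|AD| ∈ {47}
|CD| ∈ {44/3}
|BD| ∈ [25, 69]
|AC| ∈ [97/3, 185/3]
|BC| ∈ [31/3, 251/3]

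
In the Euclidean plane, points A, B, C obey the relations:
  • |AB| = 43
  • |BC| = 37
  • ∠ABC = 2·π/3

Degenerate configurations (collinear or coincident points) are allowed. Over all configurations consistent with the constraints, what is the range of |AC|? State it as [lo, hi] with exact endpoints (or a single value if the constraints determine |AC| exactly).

|AB| ∈ {43}
|BC| ∈ {37}
|AC| ∈ {√(4809)}

|AC| = √(4809)  (≈ 69.3470)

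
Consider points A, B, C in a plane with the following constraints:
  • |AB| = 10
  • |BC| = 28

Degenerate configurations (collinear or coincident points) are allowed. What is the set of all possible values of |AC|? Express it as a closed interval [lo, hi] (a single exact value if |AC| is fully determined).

|AC| ∈ [18, 38]  (≈ [18.0000, 38.0000])

|AB| ∈ {10}
|BC| ∈ {28}
|AC| ∈ [18, 38]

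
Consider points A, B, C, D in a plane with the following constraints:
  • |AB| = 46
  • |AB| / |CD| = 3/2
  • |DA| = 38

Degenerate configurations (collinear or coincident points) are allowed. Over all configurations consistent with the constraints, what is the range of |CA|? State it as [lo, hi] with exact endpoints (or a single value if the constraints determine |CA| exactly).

|CA| ∈ [22/3, 206/3]  (≈ [7.3333, 68.6667])

|AB| ∈ {46}
|AD| ∈ {38}
|CD| ∈ {92/3}
|BD| ∈ [8, 84]
|AC| ∈ [22/3, 206/3]
|BC| ∈ [0, 344/3]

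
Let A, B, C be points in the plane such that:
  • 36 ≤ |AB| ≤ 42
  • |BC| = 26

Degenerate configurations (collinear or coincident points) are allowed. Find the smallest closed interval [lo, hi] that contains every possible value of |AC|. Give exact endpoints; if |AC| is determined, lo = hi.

|AB| ∈ [36, 42]
|BC| ∈ {26}
|AC| ∈ [10, 68]

|AC| ∈ [10, 68]  (≈ [10.0000, 68.0000])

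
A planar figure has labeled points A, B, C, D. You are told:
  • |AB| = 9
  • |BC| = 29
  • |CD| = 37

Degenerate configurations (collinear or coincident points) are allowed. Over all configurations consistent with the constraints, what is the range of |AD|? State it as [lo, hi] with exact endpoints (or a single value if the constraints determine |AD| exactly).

|AB| ∈ {9}
|BC| ∈ {29}
|CD| ∈ {37}
|AC| ∈ [20, 38]
|BD| ∈ [8, 66]
|AD| ∈ [0, 75]

|AD| ∈ [0, 75]  (≈ [0.0000, 75.0000])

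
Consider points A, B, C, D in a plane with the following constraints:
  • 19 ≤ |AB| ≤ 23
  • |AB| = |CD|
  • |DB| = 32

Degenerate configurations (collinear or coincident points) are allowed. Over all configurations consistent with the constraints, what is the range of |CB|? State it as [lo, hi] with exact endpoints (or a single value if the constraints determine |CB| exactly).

|AB| ∈ [19, 23]
|BD| ∈ {32}
|CD| ∈ [19, 23]
|AD| ∈ [9, 55]
|BC| ∈ [9, 55]
|AC| ∈ [0, 78]

|CB| ∈ [9, 55]  (≈ [9.0000, 55.0000])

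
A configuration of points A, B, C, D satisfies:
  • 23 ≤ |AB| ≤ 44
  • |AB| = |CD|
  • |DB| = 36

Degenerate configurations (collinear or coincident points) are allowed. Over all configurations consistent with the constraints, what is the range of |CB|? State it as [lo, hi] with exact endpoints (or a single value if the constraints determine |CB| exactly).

|CB| ∈ [0, 80]  (≈ [0.0000, 80.0000])

|AB| ∈ [23, 44]
|BD| ∈ {36}
|CD| ∈ [23, 44]
|AD| ∈ [0, 80]
|BC| ∈ [0, 80]
|AC| ∈ [0, 124]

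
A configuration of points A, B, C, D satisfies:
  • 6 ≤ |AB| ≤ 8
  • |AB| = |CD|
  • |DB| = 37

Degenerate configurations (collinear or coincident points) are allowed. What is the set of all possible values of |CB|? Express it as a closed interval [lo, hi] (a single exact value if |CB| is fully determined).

|CB| ∈ [29, 45]  (≈ [29.0000, 45.0000])

|AB| ∈ [6, 8]
|BD| ∈ {37}
|CD| ∈ [6, 8]
|AD| ∈ [29, 45]
|BC| ∈ [29, 45]
|AC| ∈ [21, 53]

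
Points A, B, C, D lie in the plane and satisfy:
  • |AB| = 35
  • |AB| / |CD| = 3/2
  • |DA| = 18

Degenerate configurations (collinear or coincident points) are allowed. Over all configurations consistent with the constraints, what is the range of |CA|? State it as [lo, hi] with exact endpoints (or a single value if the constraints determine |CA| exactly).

|AB| ∈ {35}
|AD| ∈ {18}
|CD| ∈ {70/3}
|BD| ∈ [17, 53]
|AC| ∈ [16/3, 124/3]
|BC| ∈ [0, 229/3]

|CA| ∈ [16/3, 124/3]  (≈ [5.3333, 41.3333])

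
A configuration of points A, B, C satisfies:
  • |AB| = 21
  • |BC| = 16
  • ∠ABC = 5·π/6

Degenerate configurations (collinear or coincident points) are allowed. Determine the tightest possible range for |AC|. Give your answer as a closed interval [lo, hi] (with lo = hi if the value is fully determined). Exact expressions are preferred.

|AB| ∈ {21}
|BC| ∈ {16}
|AC| ∈ {√(336·√(3) + 697)}

|AC| = √(336·√(3) + 697)  (≈ 35.7627)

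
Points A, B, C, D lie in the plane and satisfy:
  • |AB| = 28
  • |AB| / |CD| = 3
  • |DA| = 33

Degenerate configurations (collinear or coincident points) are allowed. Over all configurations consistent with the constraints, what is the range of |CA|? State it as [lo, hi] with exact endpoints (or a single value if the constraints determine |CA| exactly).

|AB| ∈ {28}
|AD| ∈ {33}
|CD| ∈ {28/3}
|BD| ∈ [5, 61]
|AC| ∈ [71/3, 127/3]
|BC| ∈ [0, 211/3]

|CA| ∈ [71/3, 127/3]  (≈ [23.6667, 42.3333])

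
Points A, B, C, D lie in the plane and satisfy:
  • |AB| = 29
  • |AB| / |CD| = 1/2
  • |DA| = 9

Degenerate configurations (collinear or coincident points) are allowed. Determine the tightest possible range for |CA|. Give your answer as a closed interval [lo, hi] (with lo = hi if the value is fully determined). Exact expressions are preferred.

|CA| ∈ [49, 67]  (≈ [49.0000, 67.0000])

|AB| ∈ {29}
|AD| ∈ {9}
|CD| ∈ {58}
|BD| ∈ [20, 38]
|AC| ∈ [49, 67]
|BC| ∈ [20, 96]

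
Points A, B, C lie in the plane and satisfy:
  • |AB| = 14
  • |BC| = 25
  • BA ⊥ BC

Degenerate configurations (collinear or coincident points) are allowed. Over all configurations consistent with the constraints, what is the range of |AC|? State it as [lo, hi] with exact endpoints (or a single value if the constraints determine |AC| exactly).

|AB| ∈ {14}
|BC| ∈ {25}
|AC| ∈ {√(821)}

|AC| = √(821)  (≈ 28.6531)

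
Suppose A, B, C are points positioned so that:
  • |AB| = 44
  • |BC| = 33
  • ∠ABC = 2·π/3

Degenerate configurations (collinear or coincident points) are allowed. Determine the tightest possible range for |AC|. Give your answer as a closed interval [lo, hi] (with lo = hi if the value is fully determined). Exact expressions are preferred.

|AB| ∈ {44}
|BC| ∈ {33}
|AC| ∈ {11·√(37)}

|AC| = 11·√(37)  (≈ 66.9104)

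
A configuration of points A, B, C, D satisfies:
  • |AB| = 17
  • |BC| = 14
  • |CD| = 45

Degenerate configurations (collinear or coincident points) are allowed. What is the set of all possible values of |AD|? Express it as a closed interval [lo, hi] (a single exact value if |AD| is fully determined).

|AD| ∈ [14, 76]  (≈ [14.0000, 76.0000])

|AB| ∈ {17}
|BC| ∈ {14}
|CD| ∈ {45}
|AC| ∈ [3, 31]
|BD| ∈ [31, 59]
|AD| ∈ [14, 76]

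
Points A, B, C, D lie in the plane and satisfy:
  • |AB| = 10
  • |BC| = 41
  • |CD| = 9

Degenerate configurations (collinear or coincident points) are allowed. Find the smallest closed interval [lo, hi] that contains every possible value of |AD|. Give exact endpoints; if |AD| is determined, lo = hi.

|AB| ∈ {10}
|BC| ∈ {41}
|CD| ∈ {9}
|AC| ∈ [31, 51]
|BD| ∈ [32, 50]
|AD| ∈ [22, 60]

|AD| ∈ [22, 60]  (≈ [22.0000, 60.0000])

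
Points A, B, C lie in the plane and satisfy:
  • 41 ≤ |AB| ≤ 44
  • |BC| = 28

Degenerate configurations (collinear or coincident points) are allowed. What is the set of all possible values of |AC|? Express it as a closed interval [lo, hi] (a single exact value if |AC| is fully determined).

|AC| ∈ [13, 72]  (≈ [13.0000, 72.0000])

|AB| ∈ [41, 44]
|BC| ∈ {28}
|AC| ∈ [13, 72]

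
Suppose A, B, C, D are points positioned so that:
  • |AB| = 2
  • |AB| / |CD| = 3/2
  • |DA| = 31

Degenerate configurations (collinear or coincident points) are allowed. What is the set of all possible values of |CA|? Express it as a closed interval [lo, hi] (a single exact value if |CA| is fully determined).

|AB| ∈ {2}
|AD| ∈ {31}
|CD| ∈ {4/3}
|BD| ∈ [29, 33]
|AC| ∈ [89/3, 97/3]
|BC| ∈ [83/3, 103/3]

|CA| ∈ [89/3, 97/3]  (≈ [29.6667, 32.3333])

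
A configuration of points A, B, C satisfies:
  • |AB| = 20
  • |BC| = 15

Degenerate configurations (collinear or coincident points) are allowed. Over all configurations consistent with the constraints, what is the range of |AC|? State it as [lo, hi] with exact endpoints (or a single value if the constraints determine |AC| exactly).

|AC| ∈ [5, 35]  (≈ [5.0000, 35.0000])

|AB| ∈ {20}
|BC| ∈ {15}
|AC| ∈ [5, 35]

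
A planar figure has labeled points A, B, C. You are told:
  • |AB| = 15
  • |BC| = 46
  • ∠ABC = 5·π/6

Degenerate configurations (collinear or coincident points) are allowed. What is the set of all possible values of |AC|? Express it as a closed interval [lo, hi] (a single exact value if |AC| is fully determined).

|AB| ∈ {15}
|BC| ∈ {46}
|AC| ∈ {√(690·√(3) + 2341)}

|AC| = √(690·√(3) + 2341)  (≈ 59.4652)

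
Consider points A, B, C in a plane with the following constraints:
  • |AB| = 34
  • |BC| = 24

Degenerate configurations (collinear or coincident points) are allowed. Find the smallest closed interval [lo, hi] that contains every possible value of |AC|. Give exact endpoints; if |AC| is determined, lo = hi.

|AB| ∈ {34}
|BC| ∈ {24}
|AC| ∈ [10, 58]

|AC| ∈ [10, 58]  (≈ [10.0000, 58.0000])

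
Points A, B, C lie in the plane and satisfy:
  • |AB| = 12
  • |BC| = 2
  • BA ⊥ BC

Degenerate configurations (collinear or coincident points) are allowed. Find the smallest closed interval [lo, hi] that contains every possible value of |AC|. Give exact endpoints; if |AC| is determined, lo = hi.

|AC| = 2·√(37)  (≈ 12.1655)

|AB| ∈ {12}
|BC| ∈ {2}
|AC| ∈ {2·√(37)}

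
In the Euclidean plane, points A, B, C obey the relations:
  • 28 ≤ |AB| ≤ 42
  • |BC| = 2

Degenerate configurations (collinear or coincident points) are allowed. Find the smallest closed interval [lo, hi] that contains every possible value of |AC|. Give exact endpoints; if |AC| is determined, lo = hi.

|AC| ∈ [26, 44]  (≈ [26.0000, 44.0000])

|AB| ∈ [28, 42]
|BC| ∈ {2}
|AC| ∈ [26, 44]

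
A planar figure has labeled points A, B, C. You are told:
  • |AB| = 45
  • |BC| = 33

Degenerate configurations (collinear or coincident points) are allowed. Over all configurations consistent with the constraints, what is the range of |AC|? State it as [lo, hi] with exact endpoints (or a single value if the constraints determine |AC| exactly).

|AB| ∈ {45}
|BC| ∈ {33}
|AC| ∈ [12, 78]

|AC| ∈ [12, 78]  (≈ [12.0000, 78.0000])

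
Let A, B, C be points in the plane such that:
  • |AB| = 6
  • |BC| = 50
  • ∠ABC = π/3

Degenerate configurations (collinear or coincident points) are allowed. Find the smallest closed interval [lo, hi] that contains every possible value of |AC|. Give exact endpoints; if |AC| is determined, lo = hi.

|AC| = 2·√(559)  (≈ 47.2864)

|AB| ∈ {6}
|BC| ∈ {50}
|AC| ∈ {2·√(559)}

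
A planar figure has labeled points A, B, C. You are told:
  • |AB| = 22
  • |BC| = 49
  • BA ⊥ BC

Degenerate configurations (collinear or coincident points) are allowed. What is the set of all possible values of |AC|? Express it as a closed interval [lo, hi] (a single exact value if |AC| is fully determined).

|AC| = √(2885)  (≈ 53.7122)

|AB| ∈ {22}
|BC| ∈ {49}
|AC| ∈ {√(2885)}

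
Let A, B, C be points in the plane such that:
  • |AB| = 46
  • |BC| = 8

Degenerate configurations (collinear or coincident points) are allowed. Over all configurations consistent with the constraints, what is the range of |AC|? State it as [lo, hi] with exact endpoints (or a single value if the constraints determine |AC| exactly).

|AC| ∈ [38, 54]  (≈ [38.0000, 54.0000])

|AB| ∈ {46}
|BC| ∈ {8}
|AC| ∈ [38, 54]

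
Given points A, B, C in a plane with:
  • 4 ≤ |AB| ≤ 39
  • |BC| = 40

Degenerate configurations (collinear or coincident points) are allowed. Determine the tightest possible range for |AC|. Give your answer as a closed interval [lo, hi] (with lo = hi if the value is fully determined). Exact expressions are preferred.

|AC| ∈ [1, 79]  (≈ [1.0000, 79.0000])

|AB| ∈ [4, 39]
|BC| ∈ {40}
|AC| ∈ [1, 79]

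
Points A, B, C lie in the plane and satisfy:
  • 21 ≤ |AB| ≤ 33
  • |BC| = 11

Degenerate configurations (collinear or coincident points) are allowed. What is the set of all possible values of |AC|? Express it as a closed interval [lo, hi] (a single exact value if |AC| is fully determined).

|AB| ∈ [21, 33]
|BC| ∈ {11}
|AC| ∈ [10, 44]

|AC| ∈ [10, 44]  (≈ [10.0000, 44.0000])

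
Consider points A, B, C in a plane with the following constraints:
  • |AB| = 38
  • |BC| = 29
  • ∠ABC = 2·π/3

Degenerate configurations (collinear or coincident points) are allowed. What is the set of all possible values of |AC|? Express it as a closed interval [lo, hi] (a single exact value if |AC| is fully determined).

|AB| ∈ {38}
|BC| ∈ {29}
|AC| ∈ {√(3387)}

|AC| = √(3387)  (≈ 58.1979)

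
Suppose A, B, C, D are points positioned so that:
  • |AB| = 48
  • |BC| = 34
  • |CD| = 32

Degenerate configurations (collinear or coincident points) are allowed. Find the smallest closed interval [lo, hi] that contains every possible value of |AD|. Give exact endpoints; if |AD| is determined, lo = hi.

|AD| ∈ [0, 114]  (≈ [0.0000, 114.0000])

|AB| ∈ {48}
|BC| ∈ {34}
|CD| ∈ {32}
|AC| ∈ [14, 82]
|BD| ∈ [2, 66]
|AD| ∈ [0, 114]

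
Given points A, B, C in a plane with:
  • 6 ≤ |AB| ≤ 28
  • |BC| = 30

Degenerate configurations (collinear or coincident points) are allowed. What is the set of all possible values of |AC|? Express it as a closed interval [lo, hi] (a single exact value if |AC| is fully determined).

|AC| ∈ [2, 58]  (≈ [2.0000, 58.0000])

|AB| ∈ [6, 28]
|BC| ∈ {30}
|AC| ∈ [2, 58]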